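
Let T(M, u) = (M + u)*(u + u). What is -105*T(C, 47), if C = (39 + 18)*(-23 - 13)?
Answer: 19789350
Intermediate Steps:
C = -2052 (C = 57*(-36) = -2052)
T(M, u) = 2*u*(M + u) (T(M, u) = (M + u)*(2*u) = 2*u*(M + u))
-105*T(C, 47) = -210*47*(-2052 + 47) = -210*47*(-2005) = -105*(-188470) = 19789350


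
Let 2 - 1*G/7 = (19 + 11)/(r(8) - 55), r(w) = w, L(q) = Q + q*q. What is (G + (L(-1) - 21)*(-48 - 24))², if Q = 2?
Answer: 3816768400/2209 ≈ 1.7278e+6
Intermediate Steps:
L(q) = 2 + q² (L(q) = 2 + q*q = 2 + q²)
G = 868/47 (G = 14 - 7*(19 + 11)/(8 - 55) = 14 - 210/(-47) = 14 - 210*(-1)/47 = 14 - 7*(-30/47) = 14 + 210/47 = 868/47 ≈ 18.468)
(G + (L(-1) - 21)*(-48 - 24))² = (868/47 + ((2 + (-1)²) - 21)*(-48 - 24))² = (868/47 + ((2 + 1) - 21)*(-72))² = (868/47 + (3 - 21)*(-72))² = (868/47 - 18*(-72))² = (868/47 + 1296)² = (61780/47)² = 3816768400/2209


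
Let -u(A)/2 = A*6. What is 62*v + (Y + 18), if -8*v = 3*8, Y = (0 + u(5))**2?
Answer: 3432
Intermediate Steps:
u(A) = -12*A (u(A) = -2*A*6 = -12*A)
Y = 3600 (Y = (0 - 12*5)**2 = (0 - 60)**2 = (-60)**2 = 3600)
v = -3 (v = -3*8/8 = -1/8*24 = -3)
62*v + (Y + 18) = 62*(-3) + (3600 + 18) = -186 + 3618 = 3432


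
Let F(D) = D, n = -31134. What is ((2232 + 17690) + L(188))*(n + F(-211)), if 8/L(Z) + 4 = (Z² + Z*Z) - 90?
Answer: -22041391437110/35297 ≈ -6.2445e+8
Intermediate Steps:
L(Z) = 8/(-94 + 2*Z²) (L(Z) = 8/(-4 + ((Z² + Z*Z) - 90)) = 8/(-4 + ((Z² + Z²) - 90)) = 8/(-4 + (2*Z² - 90)) = 8/(-4 + (-90 + 2*Z²)) = 8/(-94 + 2*Z²))
((2232 + 17690) + L(188))*(n + F(-211)) = ((2232 + 17690) + 4/(-47 + 188²))*(-31134 - 211) = (19922 + 4/(-47 + 35344))*(-31345) = (19922 + 4/35297)*(-31345) = (703186838/35297)*(-31345) = -22041391437110/35297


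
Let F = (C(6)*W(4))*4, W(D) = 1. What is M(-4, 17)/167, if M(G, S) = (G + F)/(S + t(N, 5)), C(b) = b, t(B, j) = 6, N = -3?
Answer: 20/3841 ≈ 0.0052070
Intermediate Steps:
F = 24 (F = (6*1)*4 = 6*4 = 24)
M(G, S) = (24 + G)/(6 + S) (M(G, S) = (G + 24)/(S + 6) = (24 + G)/(6 + S))
M(-4, 17)/167 = ((24 - 4)/(6 + 17))/167 = (20/23)*(1/167) = 20/3841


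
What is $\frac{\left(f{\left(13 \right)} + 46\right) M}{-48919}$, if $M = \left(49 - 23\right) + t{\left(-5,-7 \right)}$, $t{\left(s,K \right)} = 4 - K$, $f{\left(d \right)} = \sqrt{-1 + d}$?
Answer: $- \frac{1702}{48919} - \frac{74 \sqrt{3}}{48919} \approx -0.037412$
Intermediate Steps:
$M = 37$ ($M = \left(49 - 23\right) + \left(4 - -7\right) = 26 + \left(4 + 7\right) = 26 + 11 = 37$)
$\frac{\left(f{\left(13 \right)} + 46\right) M}{-48919} = \frac{\left(\sqrt{-1 + 13} + 46\right) 37}{-48919} = \left(\sqrt{12} + 46\right) 37 \left(- \frac{1}{48919}\right) = \left(2 \sqrt{3} + 46\right) 37 \left(- \frac{1}{48919}\right) = \left(46 + 2 \sqrt{3}\right) 37 \left(- \frac{1}{48919}\right) = \left(1702 + 74 \sqrt{3}\right) \left(- \frac{1}{48919}\right) = - \frac{1702}{48919} - \frac{74 \sqrt{3}}{48919}$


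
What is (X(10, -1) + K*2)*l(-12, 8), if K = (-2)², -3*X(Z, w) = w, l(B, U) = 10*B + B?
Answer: -1100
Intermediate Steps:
l(B, U) = 11*B
X(Z, w) = -w/3
K = 4
(X(10, -1) + K*2)*l(-12, 8) = (-⅓*(-1) + 4*2)*(11*(-12)) = (⅓ + 8)*(-132) = (25/3)*(-132) = -1100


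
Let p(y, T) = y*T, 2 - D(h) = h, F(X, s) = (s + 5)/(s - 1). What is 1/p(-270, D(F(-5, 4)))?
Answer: 1/270 ≈ 0.0037037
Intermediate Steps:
F(X, s) = (5 + s)/(-1 + s)
D(h) = 2 - h
p(y, T) = T*y
1/p(-270, D(F(-5, 4))) = 1/((2 - (5 + 4)/(-1 + 4))*(-270)) = 1/((2 - 9/3)*(-270)) = 1/((2 - 1*3)*(-270)) = 1/((2 - 3)*(-270)) = 1/(-1*(-270)) = 1/270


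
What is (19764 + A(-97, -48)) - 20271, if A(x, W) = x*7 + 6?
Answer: -1180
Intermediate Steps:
A(x, W) = 6 + 7*x (A(x, W) = 7*x + 6 = 6 + 7*x)
(19764 + A(-97, -48)) - 20271 = (19764 + (6 + 7*(-97))) - 20271 = (19764 + (6 - 679)) - 20271 = (19764 - 673) - 20271 = 19091 - 20271 = -1180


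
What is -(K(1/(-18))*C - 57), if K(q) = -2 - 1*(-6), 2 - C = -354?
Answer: -1367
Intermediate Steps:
C = 356 (C = 2 - 1*(-354) = 2 + 354 = 356)
K(q) = 4 (K(q) = -2 + 6 = 4)
-(K(1/(-18))*C - 57) = -(4*356 - 57) = -(1424 - 57) = -1*1367 = -1367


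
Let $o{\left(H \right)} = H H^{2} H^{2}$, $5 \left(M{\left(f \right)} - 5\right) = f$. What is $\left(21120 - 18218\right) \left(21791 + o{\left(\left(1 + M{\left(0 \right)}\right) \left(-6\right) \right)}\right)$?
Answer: $-175409605270$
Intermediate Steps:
$M{\left(f \right)} = 5 + \frac{f}{5}$
$o{\left(H \right)} = H^{5}$ ($o{\left(H \right)} = H^{3} H^{2} = H^{5}$)
$\left(21120 - 18218\right) \left(21791 + o{\left(\left(1 + M{\left(0 \right)}\right) \left(-6\right) \right)}\right) = \left(21120 - 18218\right) \left(21791 + \left(\left(1 + \left(5 + \frac{1}{5} \cdot 0\right)\right) \left(-6\right)\right)^{5}\right) = 2902 \left(21791 + \left(\left(1 + \left(5 + 0\right)\right) \left(-6\right)\right)^{5}\right) = 2902 \left(21791 + \left(\left(1 + 5\right) \left(-6\right)\right)^{5}\right) = 2902 \left(21791 + \left(6 \left(-6\right)\right)^{5}\right) = 2902 \left(21791 + \left(-36\right)^{5}\right) = 2902 \left(21791 - 60466176\right) = 2902 \left(-60444385\right) = -175409605270$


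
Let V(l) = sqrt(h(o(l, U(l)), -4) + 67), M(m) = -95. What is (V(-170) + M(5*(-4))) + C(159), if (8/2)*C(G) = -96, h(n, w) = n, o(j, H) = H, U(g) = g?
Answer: -119 + I*sqrt(103) ≈ -119.0 + 10.149*I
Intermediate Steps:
C(G) = -24 (C(G) = (1/4)*(-96) = -24)
V(l) = sqrt(67 + l) (V(l) = sqrt(l + 67) = sqrt(67 + l))
(V(-170) + M(5*(-4))) + C(159) = (sqrt(67 - 170) - 95) - 24 = (sqrt(-103) - 95) - 24 = (I*sqrt(103) - 95) - 24 = (-95 + I*sqrt(103)) - 24 = -119 + I*sqrt(103)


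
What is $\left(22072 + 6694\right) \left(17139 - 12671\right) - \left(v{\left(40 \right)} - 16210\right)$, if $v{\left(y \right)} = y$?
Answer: $128542658$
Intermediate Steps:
$\left(22072 + 6694\right) \left(17139 - 12671\right) - \left(v{\left(40 \right)} - 16210\right) = \left(22072 + 6694\right) \left(17139 - 12671\right) - \left(40 - 16210\right) = 28766 \cdot 4468 - -16170 = 128526488 + 16170 = 128542658$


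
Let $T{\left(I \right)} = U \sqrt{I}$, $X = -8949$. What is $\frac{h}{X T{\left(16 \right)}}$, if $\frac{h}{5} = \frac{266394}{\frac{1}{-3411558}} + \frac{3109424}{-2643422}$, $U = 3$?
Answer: $\frac{1501494395799679355}{35483975217} \approx 4.2315 \cdot 10^{7}$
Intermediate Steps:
$T{\left(I \right)} = 3 \sqrt{I}$
$h = - \frac{6005977583198717420}{1321711}$ ($h = 5 \left(\frac{266394}{\frac{1}{-3411558}} + \frac{3109424}{-2643422}\right) = 5 \left(\frac{266394}{- \frac{1}{3411558}} + 3109424 \left(- \frac{1}{2643422}\right)\right) = 5 \left(266394 \left(-3411558\right) - \frac{1554712}{1321711}\right) = 5 \left(-908818581852 - \frac{1554712}{1321711}\right) = 5 \left(- \frac{1201195516639743484}{1321711}\right) = - \frac{6005977583198717420}{1321711} \approx -4.5441 \cdot 10^{12}$)
$\frac{h}{X T{\left(16 \right)}} = - \frac{6005977583198717420}{1321711 \left(- 8949 \cdot 3 \sqrt{16}\right)} = - \frac{6005977583198717420}{1321711 \left(- 8949 \cdot 3 \cdot 4\right)} = - \frac{6005977583198717420}{1321711 \left(\left(-8949\right) 12\right)} = - \frac{6005977583198717420}{1321711 \left(-107388\right)} = \left(- \frac{6005977583198717420}{1321711}\right) \left(- \frac{1}{107388}\right) = \frac{1501494395799679355}{35483975217}$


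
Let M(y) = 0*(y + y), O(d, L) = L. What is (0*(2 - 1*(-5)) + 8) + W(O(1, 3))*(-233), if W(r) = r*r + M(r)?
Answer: -2089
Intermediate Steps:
M(y) = 0 (M(y) = 0*(2*y) = 0)
W(r) = r**2 (W(r) = r*r + 0 = r**2 + 0 = r**2)
(0*(2 - 1*(-5)) + 8) + W(O(1, 3))*(-233) = (0*(2 - 1*(-5)) + 8) + 3**2*(-233) = (0*(2 + 5) + 8) + 9*(-233) = (0*7 + 8) - 2097 = (0 + 8) - 2097 = 8 - 2097 = -2089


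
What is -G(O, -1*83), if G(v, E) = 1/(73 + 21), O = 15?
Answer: -1/94 ≈ -0.010638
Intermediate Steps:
G(v, E) = 1/94
-G(O, -1*83) = -1*1/94 = -1/94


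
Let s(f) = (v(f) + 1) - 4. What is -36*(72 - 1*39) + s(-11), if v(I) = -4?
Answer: -1195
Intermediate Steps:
s(f) = -7 (s(f) = (-4 + 1) - 4 = -3 - 4 = -7)
-36*(72 - 1*39) + s(-11) = -36*(72 - 1*39) - 7 = -36*(72 - 39) - 7 = -36*33 - 7 = -1188 - 7 = -1195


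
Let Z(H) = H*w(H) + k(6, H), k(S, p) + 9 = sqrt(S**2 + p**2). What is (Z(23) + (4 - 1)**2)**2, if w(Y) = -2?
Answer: (-46 + sqrt(565))**2 ≈ 494.19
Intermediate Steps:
k(S, p) = -9 + sqrt(S**2 + p**2)
Z(H) = -9 + sqrt(36 + H**2) - 2*H (Z(H) = H*(-2) + (-9 + sqrt(6**2 + H**2)) = -2*H + (-9 + sqrt(36 + H**2)) = -9 + sqrt(36 + H**2) - 2*H)
(Z(23) + (4 - 1)**2)**2 = ((-9 + sqrt(36 + 23**2) - 2*23) + (4 - 1)**2)**2 = ((-9 + sqrt(36 + 529) - 46) + 3**2)**2 = ((-9 + sqrt(565) - 46) + 9)**2 = ((-55 + sqrt(565)) + 9)**2 = (-46 + sqrt(565))**2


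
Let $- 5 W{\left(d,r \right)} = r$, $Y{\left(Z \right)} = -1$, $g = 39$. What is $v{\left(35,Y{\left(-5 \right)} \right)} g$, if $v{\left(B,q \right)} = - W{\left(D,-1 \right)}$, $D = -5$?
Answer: $- \frac{39}{5} \approx -7.8$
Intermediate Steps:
$W{\left(d,r \right)} = - \frac{r}{5}$
$v{\left(B,q \right)} = - \frac{1}{5}$ ($v{\left(B,q \right)} = - \frac{\left(-1\right) \left(-1\right)}{5} = \left(-1\right) \frac{1}{5} = - \frac{1}{5}$)
$v{\left(35,Y{\left(-5 \right)} \right)} g = \left(- \frac{1}{5}\right) 39 = - \frac{39}{5}$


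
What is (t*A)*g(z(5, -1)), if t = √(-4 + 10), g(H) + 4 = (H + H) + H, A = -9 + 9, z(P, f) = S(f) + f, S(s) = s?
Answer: 0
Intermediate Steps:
z(P, f) = 2*f (z(P, f) = f + f = 2*f)
A = 0
g(H) = -4 + 3*H (g(H) = -4 + ((H + H) + H) = -4 + (2*H + H) = -4 + 3*H)
t = √6 ≈ 2.4495
(t*A)*g(z(5, -1)) = (√6*0)*(-4 + 3*(2*(-1))) = 0*(-4 + 3*(-2)) = 0*(-4 - 6) = 0*(-10) = 0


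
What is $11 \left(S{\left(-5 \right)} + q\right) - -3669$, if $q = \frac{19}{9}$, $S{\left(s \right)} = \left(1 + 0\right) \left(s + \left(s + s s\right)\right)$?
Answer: $\frac{34715}{9} \approx 3857.2$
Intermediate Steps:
$S{\left(s \right)} = s^{2} + 2 s$ ($S{\left(s \right)} = 1 \left(s + \left(s + s^{2}\right)\right) = 1 \left(s^{2} + 2 s\right) = s^{2} + 2 s$)
$q = \frac{19}{9}$ ($q = 19 \cdot \frac{1}{9} = \frac{19}{9} \approx 2.1111$)
$11 \left(S{\left(-5 \right)} + q\right) - -3669 = 11 \left(- 5 \left(2 - 5\right) + \frac{19}{9}\right) - -3669 = 11 \left(\left(-5\right) \left(-3\right) + \frac{19}{9}\right) + 3669 = 11 \left(15 + \frac{19}{9}\right) + 3669 = 11 \cdot \frac{154}{9} + 3669 = \frac{1694}{9} + 3669 = \frac{34715}{9}$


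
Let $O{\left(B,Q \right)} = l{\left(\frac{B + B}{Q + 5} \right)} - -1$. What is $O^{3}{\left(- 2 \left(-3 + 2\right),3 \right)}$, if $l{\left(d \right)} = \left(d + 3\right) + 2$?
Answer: $\frac{2197}{8} \approx 274.63$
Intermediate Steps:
$l{\left(d \right)} = 5 + d$ ($l{\left(d \right)} = \left(3 + d\right) + 2 = 5 + d$)
$O{\left(B,Q \right)} = 6 + \frac{2 B}{5 + Q}$ ($O{\left(B,Q \right)} = \left(5 + \frac{B + B}{Q + 5}\right) - -1 = \left(5 + \frac{2 B}{5 + Q}\right) + 1 = 6 + \frac{2 B}{5 + Q}$)
$O^{3}{\left(- 2 \left(-3 + 2\right),3 \right)} = \left(\frac{2 \left(15 - 2 \left(-3 + 2\right) + 3 \cdot 3\right)}{5 + 3}\right)^{3} = \left(\frac{2 \left(15 - -2 + 9\right)}{8}\right)^{3} = \left(2 \cdot \frac{1}{8} \left(15 + 2 + 9\right)\right)^{3} = \left(2 \cdot \frac{1}{8} \cdot 26\right)^{3} = \left(\frac{13}{2}\right)^{3} = \frac{2197}{8}$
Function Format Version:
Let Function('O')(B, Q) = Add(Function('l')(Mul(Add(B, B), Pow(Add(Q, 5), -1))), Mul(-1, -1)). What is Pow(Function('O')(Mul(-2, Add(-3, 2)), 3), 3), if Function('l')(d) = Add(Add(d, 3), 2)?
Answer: Rational(2197, 8) ≈ 274.63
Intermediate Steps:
Function('l')(d) = Add(5, d) (Function('l')(d) = Add(Add(3, d), 2) = Add(5, d))
Function('O')(B, Q) = Add(6, Mul(2, B, Pow(Add(5, Q), -1))) (Function('O')(B, Q) = Add(Add(5, Mul(Add(B, B), Pow(Add(Q, 5), -1))), Mul(-1, -1)) = Add(Add(5, Mul(Mul(2, B), Pow(Add(5, Q), -1))), 1) = Add(Add(5, Mul(2, B, Pow(Add(5, Q), -1))), 1) = Add(6, Mul(2, B, Pow(Add(5, Q), -1))))
Pow(Function('O')(Mul(-2, Add(-3, 2)), 3), 3) = Pow(Mul(2, Pow(Add(5, 3), -1), Add(15, Mul(-2, Add(-3, 2)), Mul(3, 3))), 3) = Pow(Mul(2, Pow(8, -1), Add(15, Mul(-2, -1), 9)), 3) = Pow(Mul(2, Rational(1, 8), Add(15, 2, 9)), 3) = Pow(Mul(2, Rational(1, 8), 26), 3) = Pow(Rational(13, 2), 3) = Rational(2197, 8)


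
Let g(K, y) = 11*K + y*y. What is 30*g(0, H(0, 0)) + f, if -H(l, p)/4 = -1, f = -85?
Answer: 395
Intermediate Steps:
H(l, p) = 4 (H(l, p) = -4*(-1) = 4)
g(K, y) = y² + 11*K (g(K, y) = 11*K + y² = y² + 11*K)
30*g(0, H(0, 0)) + f = 30*(4² + 11*0) - 85 = 30*(16 + 0) - 85 = 30*16 - 85 = 480 - 85 = 395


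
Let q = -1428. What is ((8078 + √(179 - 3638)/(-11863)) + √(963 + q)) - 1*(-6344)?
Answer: 14422 + I*√465 - I*√3459/11863 ≈ 14422.0 + 21.559*I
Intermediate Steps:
((8078 + √(179 - 3638)/(-11863)) + √(963 + q)) - 1*(-6344) = ((8078 + √(179 - 3638)/(-11863)) + √(963 - 1428)) - 1*(-6344) = ((8078 + √(-3459)*(-1/11863)) + √(-465)) + 6344 = ((8078 + (I*√3459)*(-1/11863)) + I*√465) + 6344 = ((8078 - I*√3459/11863) + I*√465) + 6344 = (8078 + I*√465 - I*√3459/11863) + 6344 = 14422 + I*√465 - I*√3459/11863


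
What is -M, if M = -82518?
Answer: 82518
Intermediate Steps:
-M = -1*(-82518) = 82518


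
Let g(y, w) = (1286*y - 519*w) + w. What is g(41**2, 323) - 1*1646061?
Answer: 348391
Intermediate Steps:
g(y, w) = -518*w + 1286*y (g(y, w) = (-519*w + 1286*y) + w = -518*w + 1286*y)
g(41**2, 323) - 1*1646061 = (-518*323 + 1286*41**2) - 1*1646061 = (-167314 + 1286*1681) - 1646061 = (-167314 + 2161766) - 1646061 = 1994452 - 1646061 = 348391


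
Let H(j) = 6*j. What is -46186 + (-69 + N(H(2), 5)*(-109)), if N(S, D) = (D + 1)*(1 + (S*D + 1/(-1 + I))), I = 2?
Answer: -86803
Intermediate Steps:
N(S, D) = (1 + D)*(2 + D*S) (N(S, D) = (D + 1)*(1 + (S*D + 1/(-1 + 2))) = (1 + D)*(1 + (D*S + 1/1)) = (1 + D)*(1 + (D*S + 1)) = (1 + D)*(1 + (1 + D*S)) = (1 + D)*(2 + D*S))
-46186 + (-69 + N(H(2), 5)*(-109)) = -46186 + (-69 + (2 + 2*5 + 5*(6*2) + (6*2)*5²)*(-109)) = -46186 + (-69 + (2 + 10 + 5*12 + 12*25)*(-109)) = -46186 + (-69 + (2 + 10 + 60 + 300)*(-109)) = -46186 + (-69 + 372*(-109)) = -46186 + (-69 - 40548) = -46186 - 40617 = -86803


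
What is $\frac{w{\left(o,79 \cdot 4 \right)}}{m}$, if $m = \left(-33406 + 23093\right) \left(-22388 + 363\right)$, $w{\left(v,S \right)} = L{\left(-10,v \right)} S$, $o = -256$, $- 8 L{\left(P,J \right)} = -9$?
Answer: $\frac{711}{454287650} \approx 1.5651 \cdot 10^{-6}$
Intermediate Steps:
$L{\left(P,J \right)} = \frac{9}{8}$ ($L{\left(P,J \right)} = \left(- \frac{1}{8}\right) \left(-9\right) = \frac{9}{8}$)
$w{\left(v,S \right)} = \frac{9 S}{8}$
$m = 227143825$ ($m = \left(-10313\right) \left(-22025\right) = 227143825$)
$\frac{w{\left(o,79 \cdot 4 \right)}}{m} = \frac{\frac{9}{8} \cdot 79 \cdot 4}{227143825} = \frac{9}{8} \cdot 316 \cdot \frac{1}{227143825} = \frac{711}{2} \cdot \frac{1}{227143825} = \frac{711}{454287650}$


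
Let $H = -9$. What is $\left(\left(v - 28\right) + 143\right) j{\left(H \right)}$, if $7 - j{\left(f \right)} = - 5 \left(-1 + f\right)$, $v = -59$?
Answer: $-2408$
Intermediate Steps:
$j{\left(f \right)} = 2 + 5 f$ ($j{\left(f \right)} = 7 - - 5 \left(-1 + f\right) = 7 - \left(5 - 5 f\right) = 7 + \left(-5 + 5 f\right) = 2 + 5 f$)
$\left(\left(v - 28\right) + 143\right) j{\left(H \right)} = \left(\left(-59 - 28\right) + 143\right) \left(2 + 5 \left(-9\right)\right) = \left(\left(-59 - 28\right) + 143\right) \left(2 - 45\right) = \left(-87 + 143\right) \left(-43\right) = 56 \left(-43\right) = -2408$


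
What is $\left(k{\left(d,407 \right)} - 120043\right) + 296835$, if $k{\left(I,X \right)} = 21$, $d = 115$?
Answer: $176813$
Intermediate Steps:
$\left(k{\left(d,407 \right)} - 120043\right) + 296835 = \left(21 - 120043\right) + 296835 = -120022 + 296835 = 176813$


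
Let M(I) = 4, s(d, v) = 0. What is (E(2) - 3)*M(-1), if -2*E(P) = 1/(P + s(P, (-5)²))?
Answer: -13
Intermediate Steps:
E(P) = -1/(2*P) (E(P) = -1/(2*(P + 0)) = -1/(2*P))
(E(2) - 3)*M(-1) = (-½/2 - 3)*4 = (-½*½ - 3)*4 = (-¼ - 3)*4 = -13/4*4 = -13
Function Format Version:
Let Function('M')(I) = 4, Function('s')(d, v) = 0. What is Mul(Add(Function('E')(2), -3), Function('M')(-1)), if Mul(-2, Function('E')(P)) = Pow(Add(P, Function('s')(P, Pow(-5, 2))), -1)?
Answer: -13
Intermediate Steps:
Function('E')(P) = Mul(Rational(-1, 2), Pow(P, -1)) (Function('E')(P) = Mul(Rational(-1, 2), Pow(Add(P, 0), -1)) = Mul(Rational(-1, 2), Pow(P, -1)))
Mul(Add(Function('E')(2), -3), Function('M')(-1)) = Mul(Add(Mul(Rational(-1, 2), Pow(2, -1)), -3), 4) = Mul(Add(Mul(Rational(-1, 2), Rational(1, 2)), -3), 4) = Mul(Add(Rational(-1, 4), -3), 4) = Mul(Rational(-13, 4), 4) = -13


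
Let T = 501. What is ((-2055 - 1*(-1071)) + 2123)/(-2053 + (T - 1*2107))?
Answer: -1139/3659 ≈ -0.31129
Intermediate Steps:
((-2055 - 1*(-1071)) + 2123)/(-2053 + (T - 1*2107)) = ((-2055 - 1*(-1071)) + 2123)/(-2053 + (501 - 1*2107)) = ((-2055 + 1071) + 2123)/(-2053 + (501 - 2107)) = (-984 + 2123)/(-2053 - 1606) = 1139/(-3659) = 1139*(-1/3659) = -1139/3659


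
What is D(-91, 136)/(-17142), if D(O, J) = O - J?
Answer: 227/17142 ≈ 0.013242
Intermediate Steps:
D(-91, 136)/(-17142) = (-91 - 1*136)/(-17142) = (-91 - 136)*(-1/17142) = -227*(-1/17142) = 227/17142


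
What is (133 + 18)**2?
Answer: 22801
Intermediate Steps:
(133 + 18)**2 = 151**2 = 22801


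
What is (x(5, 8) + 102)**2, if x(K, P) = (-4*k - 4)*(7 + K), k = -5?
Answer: 86436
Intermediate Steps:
x(K, P) = 112 + 16*K (x(K, P) = (-4*(-5) - 4)*(7 + K) = (20 - 4)*(7 + K) = 16*(7 + K) = 112 + 16*K)
(x(5, 8) + 102)**2 = ((112 + 16*5) + 102)**2 = ((112 + 80) + 102)**2 = (192 + 102)**2 = 294**2 = 86436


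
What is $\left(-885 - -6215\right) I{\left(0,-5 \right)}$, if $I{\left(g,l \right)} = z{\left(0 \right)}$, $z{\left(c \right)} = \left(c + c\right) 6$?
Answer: $0$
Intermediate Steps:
$z{\left(c \right)} = 12 c$ ($z{\left(c \right)} = 2 c 6 = 12 c$)
$I{\left(g,l \right)} = 0$ ($I{\left(g,l \right)} = 12 \cdot 0 = 0$)
$\left(-885 - -6215\right) I{\left(0,-5 \right)} = \left(-885 - -6215\right) 0 = \left(-885 + 6215\right) 0 = 5330 \cdot 0 = 0$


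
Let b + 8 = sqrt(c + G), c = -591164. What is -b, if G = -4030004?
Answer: 8 - 4*I*sqrt(288823) ≈ 8.0 - 2149.7*I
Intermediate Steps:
b = -8 + 4*I*sqrt(288823) (b = -8 + sqrt(-591164 - 4030004) = -8 + sqrt(-4621168) = -8 + 4*I*sqrt(288823) ≈ -8.0 + 2149.7*I)
-b = -(-8 + 4*I*sqrt(288823)) = 8 - 4*I*sqrt(288823)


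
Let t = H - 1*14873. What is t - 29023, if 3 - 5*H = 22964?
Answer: -242441/5 ≈ -48488.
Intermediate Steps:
H = -22961/5 (H = ⅗ - ⅕*22964 = ⅗ - 22964/5 = -22961/5 ≈ -4592.2)
t = -97326/5 (t = -22961/5 - 1*14873 = -22961/5 - 14873 = -97326/5 ≈ -19465.)
t - 29023 = -97326/5 - 29023 = -242441/5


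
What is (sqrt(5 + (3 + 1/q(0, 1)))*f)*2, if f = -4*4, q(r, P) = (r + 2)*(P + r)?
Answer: -16*sqrt(34) ≈ -93.295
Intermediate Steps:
q(r, P) = (2 + r)*(P + r)
f = -16
(sqrt(5 + (3 + 1/q(0, 1)))*f)*2 = (sqrt(5 + (3 + 1/(0**2 + 2*1 + 2*0 + 1*0)))*(-16))*2 = (sqrt(5 + (3 + 1/(0 + 2 + 0 + 0)))*(-16))*2 = (sqrt(5 + (3 + 1/2))*(-16))*2 = (sqrt(5 + 7/2)*(-16))*2 = (sqrt(17/2)*(-16))*2 = ((sqrt(34)/2)*(-16))*2 = -8*sqrt(34)*2 = -16*sqrt(34)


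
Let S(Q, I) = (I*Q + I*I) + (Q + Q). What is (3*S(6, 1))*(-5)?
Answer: -285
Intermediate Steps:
S(Q, I) = I² + 2*Q + I*Q (S(Q, I) = (I*Q + I²) + 2*Q = (I² + I*Q) + 2*Q = I² + 2*Q + I*Q)
(3*S(6, 1))*(-5) = (3*(1² + 2*6 + 1*6))*(-5) = (3*(1 + 12 + 6))*(-5) = (3*19)*(-5) = 57*(-5) = -285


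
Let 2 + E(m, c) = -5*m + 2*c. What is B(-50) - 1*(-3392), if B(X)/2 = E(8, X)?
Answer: 3108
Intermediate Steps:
E(m, c) = -2 - 5*m + 2*c (E(m, c) = -2 + (-5*m + 2*c) = -2 - 5*m + 2*c)
B(X) = -84 + 4*X (B(X) = 2*(-2 - 5*8 + 2*X) = 2*(-2 - 40 + 2*X) = 2*(-42 + 2*X) = -84 + 4*X)
B(-50) - 1*(-3392) = (-84 + 4*(-50)) - 1*(-3392) = (-84 - 200) + 3392 = -284 + 3392 = 3108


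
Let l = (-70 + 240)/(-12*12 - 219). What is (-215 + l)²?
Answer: 6117586225/131769 ≈ 46427.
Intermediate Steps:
l = -170/363 (l = 170/(-144 - 219) = 170/(-363) = 170*(-1/363) = -170/363 ≈ -0.46832)
(-215 + l)² = (-215 - 170/363)² = (-78215/363)² = 6117586225/131769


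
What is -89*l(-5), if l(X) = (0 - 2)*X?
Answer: -890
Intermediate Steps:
l(X) = -2*X
-89*l(-5) = -89*(-2*(-5)) = -890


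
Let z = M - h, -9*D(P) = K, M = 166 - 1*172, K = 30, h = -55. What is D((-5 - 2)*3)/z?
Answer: -10/147 ≈ -0.068027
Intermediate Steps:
M = -6 (M = 166 - 172 = -6)
D(P) = -10/3 (D(P) = -⅑*30 = -10/3)
z = 49 (z = -6 - 1*(-55) = -6 + 55 = 49)
D((-5 - 2)*3)/z = -10/3/49 = -10/3*1/49 = -10/147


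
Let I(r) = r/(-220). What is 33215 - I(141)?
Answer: 7307441/220 ≈ 33216.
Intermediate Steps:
I(r) = -r/220 (I(r) = r*(-1/220) = -r/220)
33215 - I(141) = 33215 - (-1)*141/220 = 33215 - 1*(-141/220) = 33215 + 141/220 = 7307441/220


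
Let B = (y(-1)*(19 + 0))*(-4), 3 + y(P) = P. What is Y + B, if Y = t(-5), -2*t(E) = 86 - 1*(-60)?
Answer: 231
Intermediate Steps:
y(P) = -3 + P
t(E) = -73 (t(E) = -(86 - 1*(-60))/2 = -(86 + 60)/2 = -1/2*146 = -73)
Y = -73
B = 304 (B = ((-3 - 1)*(19 + 0))*(-4) = -4*19*(-4) = -76*(-4) = 304)
Y + B = -73 + 304 = 231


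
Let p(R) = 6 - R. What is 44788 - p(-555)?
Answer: 44227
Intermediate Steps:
44788 - p(-555) = 44788 - (6 - 1*(-555)) = 44788 - (6 + 555) = 44788 - 1*561 = 44788 - 561 = 44227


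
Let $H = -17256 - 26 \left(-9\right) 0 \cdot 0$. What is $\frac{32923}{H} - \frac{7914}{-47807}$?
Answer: $- \frac{1437385877}{824957592} \approx -1.7424$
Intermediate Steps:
$H = -17256$ ($H = -17256 - \left(-234\right) 0 = -17256 - 0 = -17256 + 0 = -17256$)
$\frac{32923}{H} - \frac{7914}{-47807} = \frac{32923}{-17256} - \frac{7914}{-47807} = 32923 \left(- \frac{1}{17256}\right) - - \frac{7914}{47807} = - \frac{32923}{17256} + \frac{7914}{47807} = - \frac{1437385877}{824957592}$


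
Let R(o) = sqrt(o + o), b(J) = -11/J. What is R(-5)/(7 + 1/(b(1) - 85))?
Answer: 96*I*sqrt(10)/671 ≈ 0.45243*I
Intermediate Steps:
R(o) = sqrt(2)*sqrt(o) (R(o) = sqrt(2*o) = sqrt(2)*sqrt(o))
R(-5)/(7 + 1/(b(1) - 85)) = (sqrt(2)*sqrt(-5))/(7 + 1/(-11/1 - 85)) = (sqrt(2)*(I*sqrt(5)))/(7 + 1/(-11*1 - 85)) = (I*sqrt(10))/(7 + 1/(-11 - 85)) = (I*sqrt(10))/(7 + 1/(-96)) = (I*sqrt(10))/(7 - 1/96) = (I*sqrt(10))/(671/96) = (I*sqrt(10))*(96/671) = 96*I*sqrt(10)/671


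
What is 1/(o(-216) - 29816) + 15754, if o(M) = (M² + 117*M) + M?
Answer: 136240591/8648 ≈ 15754.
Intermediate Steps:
o(M) = M² + 118*M
1/(o(-216) - 29816) + 15754 = 1/(-216*(118 - 216) - 29816) + 15754 = 1/(-216*(-98) - 29816) + 15754 = 1/(21168 - 29816) + 15754 = 1/(-8648) + 15754 = -1/8648 + 15754 = 136240591/8648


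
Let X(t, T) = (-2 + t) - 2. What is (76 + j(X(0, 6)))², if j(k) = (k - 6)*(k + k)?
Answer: 24336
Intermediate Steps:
X(t, T) = -4 + t
j(k) = 2*k*(-6 + k) (j(k) = (-6 + k)*(2*k) = 2*k*(-6 + k))
(76 + j(X(0, 6)))² = (76 + 2*(-4 + 0)*(-6 + (-4 + 0)))² = (76 + 2*(-4)*(-6 - 4))² = (76 + 2*(-4)*(-10))² = (76 + 80)² = 156² = 24336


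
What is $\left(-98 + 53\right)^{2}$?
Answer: $2025$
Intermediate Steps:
$\left(-98 + 53\right)^{2} = \left(-45\right)^{2} = 2025$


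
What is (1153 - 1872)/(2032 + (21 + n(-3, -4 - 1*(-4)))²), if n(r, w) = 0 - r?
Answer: -719/2608 ≈ -0.27569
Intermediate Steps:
n(r, w) = -r
(1153 - 1872)/(2032 + (21 + n(-3, -4 - 1*(-4)))²) = (1153 - 1872)/(2032 + (21 - 1*(-3))²) = -719/(2032 + (21 + 3)²) = -719/(2032 + 24²) = -719/(2032 + 576) = -719/2608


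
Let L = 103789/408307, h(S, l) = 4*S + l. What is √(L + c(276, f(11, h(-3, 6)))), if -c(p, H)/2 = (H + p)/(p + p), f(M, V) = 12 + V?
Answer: I*√270765606338470/18782122 ≈ 0.8761*I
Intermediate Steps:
h(S, l) = l + 4*S
L = 103789/408307 (L = 103789*(1/408307) = 103789/408307 ≈ 0.25419)
c(p, H) = -(H + p)/p (c(p, H) = -2*(H + p)/(p + p) = -2*(H + p)/(2*p) = -2*(H + p)*1/(2*p) = -(H + p)/p)
√(L + c(276, f(11, h(-3, 6)))) = √(103789/408307 + (-(12 + (6 + 4*(-3))) - 1*276)/276) = √(103789/408307 + (-(12 + (6 - 12)) - 276)/276) = √(103789/408307 + (-(12 - 6) - 276)/276) = √(103789/408307 + (-1*6 - 276)/276) = √(103789/408307 + (-6 - 276)/276) = √(103789/408307 + (1/276)*(-282)) = √(103789/408307 - 47/46) = √(-14416135/18782122) = I*√270765606338470/18782122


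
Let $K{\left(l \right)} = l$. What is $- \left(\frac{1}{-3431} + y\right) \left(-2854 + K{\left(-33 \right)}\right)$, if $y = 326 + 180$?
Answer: $\frac{5012077395}{3431} \approx 1.4608 \cdot 10^{6}$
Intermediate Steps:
$y = 506$
$- \left(\frac{1}{-3431} + y\right) \left(-2854 + K{\left(-33 \right)}\right) = - \left(\frac{1}{-3431} + 506\right) \left(-2854 - 33\right) = - \left(- \frac{1}{3431} + 506\right) \left(-2887\right) = - \frac{1736085 \left(-2887\right)}{3431} = \left(-1\right) \left(- \frac{5012077395}{3431}\right) = \frac{5012077395}{3431}$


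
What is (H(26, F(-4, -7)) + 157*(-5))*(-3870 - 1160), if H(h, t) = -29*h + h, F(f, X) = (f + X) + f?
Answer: 7610390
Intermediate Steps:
F(f, X) = X + 2*f (F(f, X) = (X + f) + f = X + 2*f)
H(h, t) = -28*h
(H(26, F(-4, -7)) + 157*(-5))*(-3870 - 1160) = (-28*26 + 157*(-5))*(-3870 - 1160) = (-728 - 785)*(-5030) = -1513*(-5030) = 7610390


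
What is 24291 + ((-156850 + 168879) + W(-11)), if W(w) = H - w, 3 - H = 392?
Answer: 35942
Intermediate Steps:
H = -389 (H = 3 - 1*392 = 3 - 392 = -389)
W(w) = -389 - w
24291 + ((-156850 + 168879) + W(-11)) = 24291 + ((-156850 + 168879) + (-389 - 1*(-11))) = 24291 + (12029 + (-389 + 11)) = 24291 + (12029 - 378) = 24291 + 11651 = 35942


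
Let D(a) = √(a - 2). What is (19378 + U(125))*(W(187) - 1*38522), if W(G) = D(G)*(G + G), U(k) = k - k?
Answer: -746479316 + 7247372*√185 ≈ -6.4790e+8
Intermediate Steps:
U(k) = 0
D(a) = √(-2 + a)
W(G) = 2*G*√(-2 + G) (W(G) = √(-2 + G)*(G + G) = √(-2 + G)*(2*G) = 2*G*√(-2 + G))
(19378 + U(125))*(W(187) - 1*38522) = (19378 + 0)*(2*187*√(-2 + 187) - 1*38522) = 19378*(2*187*√185 - 38522) = 19378*(374*√185 - 38522) = 19378*(-38522 + 374*√185) = -746479316 + 7247372*√185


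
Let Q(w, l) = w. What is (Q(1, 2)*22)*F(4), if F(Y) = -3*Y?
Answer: -264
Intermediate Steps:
(Q(1, 2)*22)*F(4) = (1*22)*(-3*4) = 22*(-12) = -264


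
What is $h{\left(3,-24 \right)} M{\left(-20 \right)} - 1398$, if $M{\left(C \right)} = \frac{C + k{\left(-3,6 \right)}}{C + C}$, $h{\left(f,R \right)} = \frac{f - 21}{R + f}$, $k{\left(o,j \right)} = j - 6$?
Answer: $- \frac{9783}{7} \approx -1397.6$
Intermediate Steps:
$k{\left(o,j \right)} = -6 + j$ ($k{\left(o,j \right)} = j - 6 = -6 + j$)
$h{\left(f,R \right)} = \frac{-21 + f}{R + f}$
$M{\left(C \right)} = \frac{1}{2}$ ($M{\left(C \right)} = \frac{C + \left(-6 + 6\right)}{C + C} = \frac{C + 0}{2 C} = C \frac{1}{2 C} = \frac{1}{2}$)
$h{\left(3,-24 \right)} M{\left(-20 \right)} - 1398 = \frac{-21 + 3}{-24 + 3} \cdot \frac{1}{2} - 1398 = \frac{1}{-21} \left(-18\right) \frac{1}{2} - 1398 = \left(- \frac{1}{21}\right) \left(-18\right) \frac{1}{2} - 1398 = \frac{6}{7} \cdot \frac{1}{2} - 1398 = \frac{3}{7} - 1398 = - \frac{9783}{7}$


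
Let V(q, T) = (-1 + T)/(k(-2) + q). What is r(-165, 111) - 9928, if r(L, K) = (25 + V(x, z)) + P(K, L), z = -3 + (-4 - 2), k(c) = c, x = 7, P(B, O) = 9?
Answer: -9896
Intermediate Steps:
z = -9 (z = -3 - 6 = -9)
V(q, T) = (-1 + T)/(-2 + q)
r(L, K) = 32 (r(L, K) = (25 + (-1 - 9)/(-2 + 7)) + 9 = (25 - 10/5) + 9 = (25 + (⅕)*(-10)) + 9 = (25 - 2) + 9 = 23 + 9 = 32)
r(-165, 111) - 9928 = 32 - 9928 = -9896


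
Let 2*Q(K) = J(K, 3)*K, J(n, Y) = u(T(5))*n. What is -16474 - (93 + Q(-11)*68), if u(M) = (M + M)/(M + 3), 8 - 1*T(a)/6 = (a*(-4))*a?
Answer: -5372287/217 ≈ -24757.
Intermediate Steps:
T(a) = 48 + 24*a**2 (T(a) = 48 - 6*a*(-4)*a = 48 - 6*(-4*a)*a = 48 - (-24)*a**2 = 48 + 24*a**2)
u(M) = 2*M/(3 + M) (u(M) = (2*M)/(3 + M) = 2*M/(3 + M))
J(n, Y) = 432*n/217 (J(n, Y) = (2*(48 + 24*5**2)/(3 + (48 + 24*5**2)))*n = (2*(48 + 24*25)/(3 + (48 + 24*25)))*n = (2*(48 + 600)/(3 + (48 + 600)))*n = (2*648/(3 + 648))*n = (2*648/651)*n = (2*648*(1/651))*n = 432*n/217)
Q(K) = 216*K**2/217 (Q(K) = ((432*K/217)*K)/2 = (432*K**2/217)/2 = 216*K**2/217)
-16474 - (93 + Q(-11)*68) = -16474 - (93 + ((216/217)*(-11)**2)*68) = -16474 - (93 + ((216/217)*121)*68) = -16474 - (93 + (26136/217)*68) = -16474 - (93 + 1777248/217) = -16474 - 1*1797429/217 = -16474 - 1797429/217 = -5372287/217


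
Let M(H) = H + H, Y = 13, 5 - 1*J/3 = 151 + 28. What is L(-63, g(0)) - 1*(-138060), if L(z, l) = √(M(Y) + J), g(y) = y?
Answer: 138060 + 4*I*√31 ≈ 1.3806e+5 + 22.271*I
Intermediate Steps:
J = -522 (J = 15 - 3*(151 + 28) = 15 - 3*179 = 15 - 537 = -522)
M(H) = 2*H
L(z, l) = 4*I*√31 (L(z, l) = √(2*13 - 522) = √(26 - 522) = √(-496) = 4*I*√31)
L(-63, g(0)) - 1*(-138060) = 4*I*√31 - 1*(-138060) = 4*I*√31 + 138060 = 138060 + 4*I*√31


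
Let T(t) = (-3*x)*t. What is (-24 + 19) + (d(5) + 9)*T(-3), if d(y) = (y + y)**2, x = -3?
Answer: -2948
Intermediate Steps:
d(y) = 4*y**2 (d(y) = (2*y)**2 = 4*y**2)
T(t) = 9*t (T(t) = (-3*(-3))*t = 9*t)
(-24 + 19) + (d(5) + 9)*T(-3) = (-24 + 19) + (4*5**2 + 9)*(9*(-3)) = -5 + (4*25 + 9)*(-27) = -5 + (100 + 9)*(-27) = -5 + 109*(-27) = -5 - 2943 = -2948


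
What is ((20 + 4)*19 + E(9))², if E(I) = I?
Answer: 216225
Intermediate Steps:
((20 + 4)*19 + E(9))² = ((20 + 4)*19 + 9)² = (24*19 + 9)² = (456 + 9)² = 465² = 216225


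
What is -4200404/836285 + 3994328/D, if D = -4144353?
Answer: -20748353510092/3465860248605 ≈ -5.9865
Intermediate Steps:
-4200404/836285 + 3994328/D = -4200404/836285 + 3994328/(-4144353) = -4200404*1/836285 + 3994328*(-1/4144353) = -4200404/836285 - 3994328/4144353 = -20748353510092/3465860248605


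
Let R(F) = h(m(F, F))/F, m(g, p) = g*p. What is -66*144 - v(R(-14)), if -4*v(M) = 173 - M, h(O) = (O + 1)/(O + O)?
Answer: -207682187/21952 ≈ -9460.7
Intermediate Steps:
h(O) = (1 + O)/(2*O) (h(O) = (1 + O)/((2*O)) = (1 + O)*(1/(2*O)) = (1 + O)/(2*O))
R(F) = (1 + F²)/(2*F³) (R(F) = ((1 + F*F)/(2*((F*F))))/F = ((1 + F²)/(2*(F²)))/F = ((1 + F²)/(2*F²))/F = (1 + F²)/(2*F³))
v(M) = -173/4 + M/4 (v(M) = -(173 - M)/4 = -173/4 + M/4)
-66*144 - v(R(-14)) = -66*144 - (-173/4 + ((½)*(1 + (-14)²)/(-14)³)/4) = -9504 - (-173/4 + ((½)*(-1/2744)*(1 + 196))/4) = -9504 - (-173/4 + ((½)*(-1/2744)*197)/4) = -9504 - (-173/4 + (¼)*(-197/5488)) = -9504 - (-173/4 - 197/21952) = -9504 - 1*(-949621/21952) = -9504 + 949621/21952 = -207682187/21952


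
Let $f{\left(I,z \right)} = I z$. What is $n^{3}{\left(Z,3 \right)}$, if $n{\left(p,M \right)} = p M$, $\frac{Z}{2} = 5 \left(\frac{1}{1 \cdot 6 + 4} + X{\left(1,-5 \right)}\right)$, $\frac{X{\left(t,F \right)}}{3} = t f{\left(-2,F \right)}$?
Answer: $736314327$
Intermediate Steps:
$X{\left(t,F \right)} = - 6 F t$ ($X{\left(t,F \right)} = 3 t \left(- 2 F\right) = 3 \left(- 2 F t\right) = - 6 F t$)
$Z = 301$ ($Z = 2 \cdot 5 \left(\frac{1}{1 \cdot 6 + 4} - \left(-30\right) 1\right) = 2 \cdot 5 \left(\frac{1}{6 + 4} + 30\right) = 2 \cdot 5 \left(\frac{1}{10} + 30\right) = 2 \cdot 5 \cdot \frac{301}{10} = 2 \cdot \frac{301}{2} = 301$)
$n{\left(p,M \right)} = M p$
$n^{3}{\left(Z,3 \right)} = \left(3 \cdot 301\right)^{3} = 903^{3} = 736314327$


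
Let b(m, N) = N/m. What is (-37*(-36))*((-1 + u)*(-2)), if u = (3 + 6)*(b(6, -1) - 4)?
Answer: 102564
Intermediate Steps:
u = -75/2 (u = (3 + 6)*(-1/6 - 4) = 9*(-1*⅙ - 4) = 9*(-⅙ - 4) = 9*(-25/6) = -75/2 ≈ -37.500)
(-37*(-36))*((-1 + u)*(-2)) = (-37*(-36))*((-1 - 75/2)*(-2)) = 1332*(-77/2*(-2)) = 1332*77 = 102564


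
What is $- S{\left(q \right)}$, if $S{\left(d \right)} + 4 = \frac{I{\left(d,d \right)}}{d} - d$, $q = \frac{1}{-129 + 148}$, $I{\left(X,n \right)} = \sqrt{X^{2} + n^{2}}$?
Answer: $\frac{77}{19} - \sqrt{2} \approx 2.6384$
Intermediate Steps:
$q = \frac{1}{19} \approx 0.052632$
$S{\left(d \right)} = -4 - d + \frac{\sqrt{2} \sqrt{d^{2}}}{d}$ ($S{\left(d \right)} = -4 - \left(d - \frac{\sqrt{d^{2} + d^{2}}}{d}\right) = -4 - \left(d - \frac{\sqrt{2 d^{2}}}{d}\right) = -4 - \left(d - \frac{\sqrt{2} \sqrt{d^{2}}}{d}\right) = -4 - d + \frac{\sqrt{2} \sqrt{d^{2}}}{d}$)
$- S{\left(q \right)} = - (-4 - \frac{1}{19} + \sqrt{2} \frac{1}{\frac{1}{19}} \sqrt{\left(\frac{1}{19}\right)^{2}}) = - (-4 - \frac{1}{19} + \sqrt{2} \cdot 19 \sqrt{\frac{1}{361}}) = - (-4 - \frac{1}{19} + \sqrt{2} \cdot 19 \cdot \frac{1}{19}) = - (-4 - \frac{1}{19} + \sqrt{2}) = - (- \frac{77}{19} + \sqrt{2}) = \frac{77}{19} - \sqrt{2}$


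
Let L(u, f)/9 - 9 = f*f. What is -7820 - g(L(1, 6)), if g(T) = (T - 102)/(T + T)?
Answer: -2111501/270 ≈ -7820.4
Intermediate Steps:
L(u, f) = 81 + 9*f**2 (L(u, f) = 81 + 9*(f*f) = 81 + 9*f**2)
g(T) = (-102 + T)/(2*T) (g(T) = (-102 + T)/((2*T)) = (-102 + T)*(1/(2*T)) = (-102 + T)/(2*T))
-7820 - g(L(1, 6)) = -7820 - (-102 + (81 + 9*6**2))/(2*(81 + 9*6**2)) = -7820 - (-102 + (81 + 9*36))/(2*(81 + 9*36)) = -7820 - (-102 + (81 + 324))/(2*(81 + 324)) = -7820 - (-102 + 405)/(2*405) = -7820 - 303/(2*405) = -7820 - 1*101/270 = -7820 - 101/270 = -2111501/270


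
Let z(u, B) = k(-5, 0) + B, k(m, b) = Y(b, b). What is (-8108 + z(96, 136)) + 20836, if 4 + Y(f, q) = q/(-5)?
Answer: 12860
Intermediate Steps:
Y(f, q) = -4 - q/5 (Y(f, q) = -4 + q/(-5) = -4 + q*(-⅕) = -4 - q/5)
k(m, b) = -4 - b/5
z(u, B) = -4 + B (z(u, B) = (-4 - ⅕*0) + B = (-4 + 0) + B = -4 + B)
(-8108 + z(96, 136)) + 20836 = (-8108 + (-4 + 136)) + 20836 = (-8108 + 132) + 20836 = -7976 + 20836 = 12860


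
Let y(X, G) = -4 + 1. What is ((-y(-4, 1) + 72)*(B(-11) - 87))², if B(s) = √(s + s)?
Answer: 42451875 - 978750*I*√22 ≈ 4.2452e+7 - 4.5907e+6*I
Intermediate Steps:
y(X, G) = -3
B(s) = √2*√s (B(s) = √(2*s) = √2*√s)
((-y(-4, 1) + 72)*(B(-11) - 87))² = ((-1*(-3) + 72)*(√2*√(-11) - 87))² = ((3 + 72)*(√2*(I*√11) - 87))² = (75*(I*√22 - 87))² = (75*(-87 + I*√22))² = (-6525 + 75*I*√22)²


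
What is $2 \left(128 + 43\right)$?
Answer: $342$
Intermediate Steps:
$2 \left(128 + 43\right) = 2 \cdot 171 = 342$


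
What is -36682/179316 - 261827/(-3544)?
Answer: 11704942331/158873976 ≈ 73.674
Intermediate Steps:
-36682/179316 - 261827/(-3544) = -36682*1/179316 - 261827*(-1/3544) = -18341/89658 + 261827/3544 = 11704942331/158873976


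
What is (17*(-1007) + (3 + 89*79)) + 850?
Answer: -9235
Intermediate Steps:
(17*(-1007) + (3 + 89*79)) + 850 = (-17119 + (3 + 7031)) + 850 = (-17119 + 7034) + 850 = -10085 + 850 = -9235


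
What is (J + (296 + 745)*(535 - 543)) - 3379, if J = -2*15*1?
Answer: -11737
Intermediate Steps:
J = -30 (J = -30*1 = -30)
(J + (296 + 745)*(535 - 543)) - 3379 = (-30 + (296 + 745)*(535 - 543)) - 3379 = (-30 + 1041*(-8)) - 3379 = (-30 - 8328) - 3379 = -8358 - 3379 = -11737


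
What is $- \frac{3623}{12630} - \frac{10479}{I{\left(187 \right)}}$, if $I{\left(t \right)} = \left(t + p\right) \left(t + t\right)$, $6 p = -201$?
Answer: $- \frac{340342577}{725075670} \approx -0.46939$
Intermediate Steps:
$p = - \frac{67}{2}$ ($p = \frac{1}{6} \left(-201\right) = - \frac{67}{2} \approx -33.5$)
$I{\left(t \right)} = 2 t \left(- \frac{67}{2} + t\right)$ ($I{\left(t \right)} = \left(t - \frac{67}{2}\right) \left(t + t\right) = \left(- \frac{67}{2} + t\right) 2 t = 2 t \left(- \frac{67}{2} + t\right)$)
$- \frac{3623}{12630} - \frac{10479}{I{\left(187 \right)}} = - \frac{3623}{12630} - \frac{10479}{187 \left(-67 + 2 \cdot 187\right)} = \left(-3623\right) \frac{1}{12630} - \frac{10479}{187 \left(-67 + 374\right)} = - \frac{3623}{12630} - \frac{10479}{187 \cdot 307} = - \frac{3623}{12630} - \frac{10479}{57409} = - \frac{340342577}{725075670}$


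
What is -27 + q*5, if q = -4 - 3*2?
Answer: -77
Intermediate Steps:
q = -10 (q = -4 - 6 = -10)
-27 + q*5 = -27 - 10*5 = -27 - 50 = -77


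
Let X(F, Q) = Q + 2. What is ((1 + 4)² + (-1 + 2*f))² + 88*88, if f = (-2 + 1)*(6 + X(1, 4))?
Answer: 7744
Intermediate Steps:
X(F, Q) = 2 + Q
f = -12 (f = (-2 + 1)*(6 + (2 + 4)) = -(6 + 6) = -1*12 = -12)
((1 + 4)² + (-1 + 2*f))² + 88*88 = ((1 + 4)² + (-1 + 2*(-12)))² + 88*88 = (5² + (-1 - 24))² + 7744 = (25 - 25)² + 7744 = 0² + 7744 = 0 + 7744 = 7744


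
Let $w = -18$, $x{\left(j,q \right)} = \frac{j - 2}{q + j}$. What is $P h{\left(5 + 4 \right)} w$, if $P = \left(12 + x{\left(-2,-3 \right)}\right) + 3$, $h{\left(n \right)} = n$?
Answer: $- \frac{12798}{5} \approx -2559.6$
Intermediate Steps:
$x{\left(j,q \right)} = \frac{-2 + j}{j + q}$
$P = \frac{79}{5}$ ($P = \left(12 + \frac{-2 - 2}{-2 - 3}\right) + 3 = \left(12 + \frac{1}{-5} \left(-4\right)\right) + 3 = \left(12 - - \frac{4}{5}\right) + 3 = \left(12 + \frac{4}{5}\right) + 3 = \frac{64}{5} + 3 = \frac{79}{5} \approx 15.8$)
$P h{\left(5 + 4 \right)} w = \frac{79 \left(5 + 4\right)}{5} \left(-18\right) = \frac{79}{5} \cdot 9 \left(-18\right) = \frac{711}{5} \left(-18\right) = - \frac{12798}{5}$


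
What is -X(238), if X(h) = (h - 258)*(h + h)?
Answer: 9520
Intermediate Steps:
X(h) = 2*h*(-258 + h) (X(h) = (-258 + h)*(2*h) = 2*h*(-258 + h))
-X(238) = -2*238*(-258 + 238) = -2*238*(-20) = -1*(-9520) = 9520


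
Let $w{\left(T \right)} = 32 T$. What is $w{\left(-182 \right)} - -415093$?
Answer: $409269$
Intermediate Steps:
$w{\left(-182 \right)} - -415093 = 32 \left(-182\right) - -415093 = -5824 + 415093 = 409269$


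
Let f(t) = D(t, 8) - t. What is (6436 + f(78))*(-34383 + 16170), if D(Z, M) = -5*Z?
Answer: -108695184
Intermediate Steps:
f(t) = -6*t (f(t) = -5*t - t = -6*t)
(6436 + f(78))*(-34383 + 16170) = (6436 - 6*78)*(-34383 + 16170) = (6436 - 468)*(-18213) = 5968*(-18213) = -108695184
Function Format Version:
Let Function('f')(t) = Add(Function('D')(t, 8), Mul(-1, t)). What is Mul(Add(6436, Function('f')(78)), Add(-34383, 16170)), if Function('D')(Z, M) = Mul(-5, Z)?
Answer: -108695184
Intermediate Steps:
Function('f')(t) = Mul(-6, t) (Function('f')(t) = Add(Mul(-5, t), Mul(-1, t)) = Mul(-6, t))
Mul(Add(6436, Function('f')(78)), Add(-34383, 16170)) = Mul(Add(6436, Mul(-6, 78)), Add(-34383, 16170)) = Mul(Add(6436, -468), -18213) = Mul(5968, -18213) = -108695184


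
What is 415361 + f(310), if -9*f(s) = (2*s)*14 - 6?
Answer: 3729575/9 ≈ 4.1440e+5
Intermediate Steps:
f(s) = 2/3 - 28*s/9 (f(s) = -((2*s)*14 - 6)/9 = -(28*s - 6)/9 = -(-6 + 28*s)/9 = 2/3 - 28*s/9)
415361 + f(310) = 415361 + (2/3 - 28/9*310) = 415361 + (2/3 - 8680/9) = 415361 - 8674/9 = 3729575/9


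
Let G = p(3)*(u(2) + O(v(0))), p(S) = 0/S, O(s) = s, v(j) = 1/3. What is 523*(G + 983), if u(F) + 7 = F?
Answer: 514109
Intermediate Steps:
v(j) = ⅓
p(S) = 0
u(F) = -7 + F
G = 0 (G = 0*((-7 + 2) + ⅓) = 0*(-5 + ⅓) = 0*(-14/3) = 0)
523*(G + 983) = 523*(0 + 983) = 523*983 = 514109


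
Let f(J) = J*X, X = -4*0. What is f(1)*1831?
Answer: 0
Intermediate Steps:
X = 0
f(J) = 0 (f(J) = J*0 = 0)
f(1)*1831 = 0*1831 = 0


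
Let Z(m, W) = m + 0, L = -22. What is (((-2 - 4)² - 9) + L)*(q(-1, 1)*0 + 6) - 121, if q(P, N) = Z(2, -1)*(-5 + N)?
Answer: -91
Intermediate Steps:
Z(m, W) = m
q(P, N) = -10 + 2*N (q(P, N) = 2*(-5 + N) = -10 + 2*N)
(((-2 - 4)² - 9) + L)*(q(-1, 1)*0 + 6) - 121 = (((-2 - 4)² - 9) - 22)*((-10 + 2*1)*0 + 6) - 121 = (((-6)² - 9) - 22)*((-10 + 2)*0 + 6) - 121 = ((36 - 9) - 22)*(-8*0 + 6) - 121 = (27 - 22)*(0 + 6) - 121 = 5*6 - 121 = 30 - 121 = -91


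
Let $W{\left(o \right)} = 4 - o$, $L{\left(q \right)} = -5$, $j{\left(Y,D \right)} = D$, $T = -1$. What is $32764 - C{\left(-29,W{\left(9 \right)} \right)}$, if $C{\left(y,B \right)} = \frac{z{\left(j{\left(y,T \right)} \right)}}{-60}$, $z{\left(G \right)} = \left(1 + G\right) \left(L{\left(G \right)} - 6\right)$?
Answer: $32764$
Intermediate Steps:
$z{\left(G \right)} = -11 - 11 G$ ($z{\left(G \right)} = \left(1 + G\right) \left(-5 - 6\right) = \left(1 + G\right) \left(-11\right) = -11 - 11 G$)
$C{\left(y,B \right)} = 0$ ($C{\left(y,B \right)} = \frac{-11 - -11}{-60} = \left(-11 + 11\right) \left(- \frac{1}{60}\right) = 0 \left(- \frac{1}{60}\right) = 0$)
$32764 - C{\left(-29,W{\left(9 \right)} \right)} = 32764 - 0 = 32764 + 0 = 32764$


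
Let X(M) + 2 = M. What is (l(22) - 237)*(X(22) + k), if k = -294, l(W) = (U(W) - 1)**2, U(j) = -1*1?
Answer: 63842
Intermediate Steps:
U(j) = -1
X(M) = -2 + M
l(W) = 4 (l(W) = (-1 - 1)**2 = (-2)**2 = 4)
(l(22) - 237)*(X(22) + k) = (4 - 237)*((-2 + 22) - 294) = -233*(20 - 294) = -233*(-274) = 63842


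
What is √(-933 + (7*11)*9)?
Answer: 4*I*√15 ≈ 15.492*I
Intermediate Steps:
√(-933 + (7*11)*9) = √(-933 + 77*9) = √(-933 + 693) = √(-240) = 4*I*√15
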